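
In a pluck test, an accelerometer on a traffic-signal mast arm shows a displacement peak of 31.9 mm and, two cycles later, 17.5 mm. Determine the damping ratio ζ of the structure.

Logarithmic decrement δ = (1/n)·ln(x₀/x_n) = (1/2)·ln(31.9/17.5) = (1/2)·ln(1.823) = 0.3002.
ζ = δ/√(4π² + δ²) = 0.3002/√(39.48 + 0.0901) = 0.3002/6.290 = 0.04772.

0.0477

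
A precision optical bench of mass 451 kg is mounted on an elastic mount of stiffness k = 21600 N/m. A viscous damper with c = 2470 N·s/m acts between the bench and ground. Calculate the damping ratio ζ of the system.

0.396

ω_n = √(k/m) = √(21600/451) = 6.921 rad/s.
Critical damping c_c = 2√(k·m) = 2√(21600 × 451) = 6242 N·s/m, so ζ = c/c_c = 2470/6242 = 0.3957.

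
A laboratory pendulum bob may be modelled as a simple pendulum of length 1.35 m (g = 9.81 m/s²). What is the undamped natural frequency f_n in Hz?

0.429 Hz

For a simple pendulum ω_n = √(g/L) = √(9.81/1.35) = √7.267 = 2.696 rad/s.
f_n = ω_n/(2π) = 2.696/6.283 = 0.4290 Hz.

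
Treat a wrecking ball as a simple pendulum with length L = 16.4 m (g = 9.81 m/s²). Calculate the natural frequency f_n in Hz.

0.123 Hz

For a simple pendulum ω_n = √(g/L) = √(9.81/16.4) = √0.5982 = 0.7734 rad/s.
f_n = ω_n/(2π) = 0.7734/6.283 = 0.1231 Hz.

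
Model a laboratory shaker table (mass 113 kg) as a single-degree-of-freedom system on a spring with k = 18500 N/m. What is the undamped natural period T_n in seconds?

0.491 s

ω_n = √(k/m) = √(18500/113) = √163.7 = 12.80 rad/s.
T_n = 2π/ω_n = 6.283/12.80 = 0.4911 s.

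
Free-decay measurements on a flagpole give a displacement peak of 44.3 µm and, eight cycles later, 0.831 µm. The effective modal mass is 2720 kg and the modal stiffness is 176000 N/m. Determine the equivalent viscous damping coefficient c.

3450 N·s/m

Logarithmic decrement δ = (1/n)·ln(x₀/x_n) = (1/8)·ln(44.3/0.831) = (1/8)·ln(53.31) = 0.4970.
ζ = δ/√(4π² + δ²) = 0.4970/√(39.48 + 0.247) = 0.4970/6.303 = 0.07886.
c = ζ · 2√(km) = 0.07886 × 2√(176000 × 2720) = 0.07886 × 43760 = 3451 N·s/m.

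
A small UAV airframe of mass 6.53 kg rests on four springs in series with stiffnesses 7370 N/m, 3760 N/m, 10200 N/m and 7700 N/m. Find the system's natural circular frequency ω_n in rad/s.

15.6 rad/s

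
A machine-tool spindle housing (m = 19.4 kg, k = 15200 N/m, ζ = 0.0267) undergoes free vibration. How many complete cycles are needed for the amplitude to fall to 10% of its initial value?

14 cycles

Logarithmic decrement δ = 2πζ/√(1 − ζ²) = 2π × 0.02670/√(1 − 0.000713) = 0.1678.
x_n/x₀ = e^(−nδ) ≤ 0.1; take ln: n ≥ ln(1/0.1)/δ = 2.303/0.1678 = 13.72.
So 14 complete cycles are required.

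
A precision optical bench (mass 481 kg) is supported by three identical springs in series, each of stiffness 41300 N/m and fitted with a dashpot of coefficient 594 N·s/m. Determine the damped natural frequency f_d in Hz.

Series springs: 1/k_eq = 3/41300, so k_eq = 41300/3 = 13770 N/m.
ω_n = √(k_eq/m) = √(13770/481) = 5.350 rad/s.
Critical damping c_c = 2√(k_eq·m) = 2√(13770 × 481) = 5147 N·s/m, so ζ = c/c_c = 594/5147 = 0.1154.
ω_d = ω_n√(1 − ζ²) = 5.350 × √(1 − 0.0133) = 5.314 rad/s.
f_d = ω_d/(2π) = 0.8458 Hz.

0.846 Hz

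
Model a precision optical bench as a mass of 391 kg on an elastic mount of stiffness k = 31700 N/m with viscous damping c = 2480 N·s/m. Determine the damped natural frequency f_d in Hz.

1.34 Hz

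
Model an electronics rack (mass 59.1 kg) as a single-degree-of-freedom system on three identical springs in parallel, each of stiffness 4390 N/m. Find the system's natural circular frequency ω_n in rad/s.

14.9 rad/s

Parallel springs add: k_eq = 3 × 4390 = 13170 N/m.
ω_n = √(k_eq/m) = √(13170/59.1) = √222.8 = 14.93 rad/s.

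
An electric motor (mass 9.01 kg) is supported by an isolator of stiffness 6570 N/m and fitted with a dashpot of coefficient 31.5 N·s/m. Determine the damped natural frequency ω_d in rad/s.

ω_n = √(k/m) = √(6570/9.01) = 27.00 rad/s.
Critical damping c_c = 2√(k·m) = 2√(6570 × 9.01) = 486.6 N·s/m, so ζ = c/c_c = 31.5/486.6 = 0.06473.
ω_d = ω_n√(1 − ζ²) = 27.00 × √(1 − 0.00419) = 26.95 rad/s.

26.9 rad/s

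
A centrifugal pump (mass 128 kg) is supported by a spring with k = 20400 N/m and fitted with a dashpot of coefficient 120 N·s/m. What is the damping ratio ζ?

0.0371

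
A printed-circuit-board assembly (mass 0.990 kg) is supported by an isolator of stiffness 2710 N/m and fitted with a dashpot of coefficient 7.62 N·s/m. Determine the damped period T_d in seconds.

0.120 s

ω_n = √(k/m) = √(2710/0.990) = 52.32 rad/s.
Critical damping c_c = 2√(k·m) = 2√(2710 × 0.990) = 103.6 N·s/m, so ζ = c/c_c = 7.62/103.6 = 0.07356.
ω_d = ω_n√(1 − ζ²) = 52.32 × √(1 − 0.00541) = 52.18 rad/s.
T_d = 2π/ω_d = 0.1204 s.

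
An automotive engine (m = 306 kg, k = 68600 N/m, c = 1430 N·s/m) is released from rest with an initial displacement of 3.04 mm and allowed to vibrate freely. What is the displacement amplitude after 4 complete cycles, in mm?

0.0573 mm

ζ = c/(2√(km)) = 1430/(2√(68600 × 306)) = 1430/9163 = 0.1561.
Logarithmic decrement δ = 2πζ/√(1 − ζ²) = 2π × 0.1561/√(1 − 0.0244) = 0.9927.
After n cycles, x_n/x₀ = e^(−nδ), so x_4 = 3.04 × e^(−4 × 0.9927) = 3.04 × 0.01886 = 0.05733 mm.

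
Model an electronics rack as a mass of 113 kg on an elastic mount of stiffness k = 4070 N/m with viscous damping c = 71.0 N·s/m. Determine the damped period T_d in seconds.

1.05 s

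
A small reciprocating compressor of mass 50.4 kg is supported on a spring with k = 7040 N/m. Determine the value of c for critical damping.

1190 N·s/m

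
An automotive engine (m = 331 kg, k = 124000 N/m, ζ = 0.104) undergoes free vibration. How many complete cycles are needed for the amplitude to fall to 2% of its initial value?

6 cycles

Logarithmic decrement δ = 2πζ/√(1 − ζ²) = 2π × 0.1040/√(1 − 0.0108) = 0.6570.
x_n/x₀ = e^(−nδ) ≤ 0.02; take ln: n ≥ ln(1/0.02)/δ = 3.912/0.6570 = 5.954.
So 6 complete cycles are required.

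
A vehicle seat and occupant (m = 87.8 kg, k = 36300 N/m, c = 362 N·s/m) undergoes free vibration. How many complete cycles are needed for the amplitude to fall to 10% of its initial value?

ζ = c/(2√(km)) = 362/(2√(36300 × 87.8)) = 362/3571 = 0.1014.
Logarithmic decrement δ = 2πζ/√(1 − ζ²) = 2π × 0.1014/√(1 − 0.0103) = 0.6403.
x_n/x₀ = e^(−nδ) ≤ 0.1; take ln: n ≥ ln(1/0.1)/δ = 2.303/0.6403 = 3.596.
So 4 complete cycles are required.

4 cycles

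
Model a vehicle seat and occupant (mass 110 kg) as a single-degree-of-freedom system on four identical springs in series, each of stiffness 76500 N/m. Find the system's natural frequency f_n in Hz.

2.10 Hz

Series springs: 1/k_eq = 4/76500, so k_eq = 76500/4 = 19120 N/m.
ω_n = √(k_eq/m) = √(19120/110) = √173.9 = 13.19 rad/s.
f_n = ω_n/(2π) = 13.19/6.283 = 2.099 Hz.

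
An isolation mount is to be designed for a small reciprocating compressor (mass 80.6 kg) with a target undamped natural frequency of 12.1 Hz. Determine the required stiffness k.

ω_n = 2πf_n = 2π × 12.1 = 76.03 rad/s.
k = m·ω_n² = 80.6 × 76.03² = 80.6 × 5780 = 465900 N/m.

466000 N/m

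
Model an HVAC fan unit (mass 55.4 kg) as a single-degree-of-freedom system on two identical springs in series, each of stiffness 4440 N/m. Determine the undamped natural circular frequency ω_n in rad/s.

6.33 rad/s

Series springs: 1/k_eq = 2/4440, so k_eq = 4440/2 = 2220 N/m.
ω_n = √(k_eq/m) = √(2220/55.4) = √40.07 = 6.330 rad/s.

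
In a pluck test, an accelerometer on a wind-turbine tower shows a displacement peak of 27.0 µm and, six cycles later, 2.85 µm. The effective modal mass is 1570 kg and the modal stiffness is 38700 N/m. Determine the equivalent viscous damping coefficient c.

Logarithmic decrement δ = (1/n)·ln(x₀/x_n) = (1/6)·ln(27.0/2.85) = (1/6)·ln(9.474) = 0.3748.
ζ = δ/√(4π² + δ²) = 0.3748/√(39.48 + 0.140) = 0.3748/6.294 = 0.05954.
c = ζ · 2√(km) = 0.05954 × 2√(38700 × 1570) = 0.05954 × 15590 = 928.2 N·s/m.

928 N·s/m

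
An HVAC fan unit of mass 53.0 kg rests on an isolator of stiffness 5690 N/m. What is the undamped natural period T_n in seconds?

0.606 s

ω_n = √(k/m) = √(5690/53.0) = √107.4 = 10.36 rad/s.
T_n = 2π/ω_n = 6.283/10.36 = 0.6064 s.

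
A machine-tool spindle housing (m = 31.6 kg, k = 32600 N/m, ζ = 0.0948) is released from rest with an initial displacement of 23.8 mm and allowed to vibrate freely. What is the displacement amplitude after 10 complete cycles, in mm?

Logarithmic decrement δ = 2πζ/√(1 − ζ²) = 2π × 0.09480/√(1 − 0.00899) = 0.5983.
After n cycles, x_n/x₀ = e^(−nδ), so x_10 = 23.8 × e^(−10 × 0.5983) = 23.8 × 0.002520 = 0.05998 mm.

0.0600 mm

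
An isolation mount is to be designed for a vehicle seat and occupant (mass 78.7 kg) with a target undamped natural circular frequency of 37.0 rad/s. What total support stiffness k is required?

k = m·ω_n² = 78.7 × 37.00² = 78.7 × 1369 = 107700 N/m.

108000 N/m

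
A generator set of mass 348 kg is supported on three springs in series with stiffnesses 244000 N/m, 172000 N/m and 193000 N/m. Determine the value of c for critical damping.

9600 N·s/m

Series springs: 1/k_eq = 1/244000 + 1/172000 + 1/193000 = 1.509×10^-5, so k_eq = 66250 N/m.
c_c = 2√(k_eq·m) = 2√(66250 × 348) = 2 × 4802 = 9603 N·s/m.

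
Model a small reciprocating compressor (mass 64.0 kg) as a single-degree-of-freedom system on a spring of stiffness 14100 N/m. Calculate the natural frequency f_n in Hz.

2.36 Hz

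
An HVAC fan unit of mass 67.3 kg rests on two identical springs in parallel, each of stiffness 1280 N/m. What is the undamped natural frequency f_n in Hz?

Parallel springs add: k_eq = 2 × 1280 = 2560 N/m.
ω_n = √(k_eq/m) = √(2560/67.3) = √38.04 = 6.168 rad/s.
f_n = ω_n/(2π) = 6.168/6.283 = 0.9816 Hz.

0.982 Hz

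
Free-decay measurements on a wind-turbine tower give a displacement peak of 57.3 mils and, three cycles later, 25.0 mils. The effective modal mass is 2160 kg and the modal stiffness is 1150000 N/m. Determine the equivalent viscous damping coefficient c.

4380 N·s/m

Logarithmic decrement δ = (1/n)·ln(x₀/x_n) = (1/3)·ln(57.3/25.0) = (1/3)·ln(2.292) = 0.2765.
ζ = δ/√(4π² + δ²) = 0.2765/√(39.48 + 0.0764) = 0.2765/6.289 = 0.04396.
c = ζ · 2√(km) = 0.04396 × 2√(1150000 × 2160) = 0.04396 × 99680 = 4382 N·s/m.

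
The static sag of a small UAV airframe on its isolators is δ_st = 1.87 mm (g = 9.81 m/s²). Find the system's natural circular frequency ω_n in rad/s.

72.4 rad/s

ω_n = √(g/δ_st) = √(9.81/0.00187) = √5246 = 72.43 rad/s.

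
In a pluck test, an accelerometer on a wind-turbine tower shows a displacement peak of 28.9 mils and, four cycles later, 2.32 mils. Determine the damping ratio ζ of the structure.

0.0999

Logarithmic decrement δ = (1/n)·ln(x₀/x_n) = (1/4)·ln(28.9/2.32) = (1/4)·ln(12.46) = 0.6306.
ζ = δ/√(4π² + δ²) = 0.6306/√(39.48 + 0.398) = 0.6306/6.315 = 0.09986.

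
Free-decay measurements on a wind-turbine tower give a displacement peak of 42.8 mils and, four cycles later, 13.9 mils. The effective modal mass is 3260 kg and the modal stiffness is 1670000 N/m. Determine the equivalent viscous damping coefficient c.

Logarithmic decrement δ = (1/n)·ln(x₀/x_n) = (1/4)·ln(42.8/13.9) = (1/4)·ln(3.079) = 0.2812.
ζ = δ/√(4π² + δ²) = 0.2812/√(39.48 + 0.0791) = 0.2812/6.289 = 0.04470.
c = ζ · 2√(km) = 0.04470 × 2√(1670000 × 3260) = 0.04470 × 147600 = 6597 N·s/m.

6600 N·s/m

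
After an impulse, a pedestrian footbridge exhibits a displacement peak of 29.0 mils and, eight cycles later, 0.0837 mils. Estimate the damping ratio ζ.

Logarithmic decrement δ = (1/n)·ln(x₀/x_n) = (1/8)·ln(29.0/0.0837) = (1/8)·ln(346.5) = 0.7310.
ζ = δ/√(4π² + δ²) = 0.7310/√(39.48 + 0.534) = 0.7310/6.326 = 0.1156.

0.116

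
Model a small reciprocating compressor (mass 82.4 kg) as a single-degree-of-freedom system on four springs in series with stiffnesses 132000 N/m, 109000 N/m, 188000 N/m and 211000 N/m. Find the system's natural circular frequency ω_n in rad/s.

21.3 rad/s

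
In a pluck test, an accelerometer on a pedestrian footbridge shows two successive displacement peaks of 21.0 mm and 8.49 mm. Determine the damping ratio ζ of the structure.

0.143

Logarithmic decrement δ = (1/n)·ln(x₀/x_n) = (1/1)·ln(21.0/8.49) = (1/1)·ln(2.473) = 0.9056.
ζ = δ/√(4π² + δ²) = 0.9056/√(39.48 + 0.820) = 0.9056/6.348 = 0.1427.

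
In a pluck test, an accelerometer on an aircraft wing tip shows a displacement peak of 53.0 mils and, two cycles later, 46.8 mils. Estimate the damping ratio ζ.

0.00990

Logarithmic decrement δ = (1/n)·ln(x₀/x_n) = (1/2)·ln(53.0/46.8) = (1/2)·ln(1.132) = 0.06220.
ζ = δ/√(4π² + δ²) = 0.06220/√(39.48 + 0.00387) = 0.06220/6.283 = 0.009900.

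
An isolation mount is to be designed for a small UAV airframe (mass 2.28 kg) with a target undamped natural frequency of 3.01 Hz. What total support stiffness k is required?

ω_n = 2πf_n = 2π × 3.01 = 18.91 rad/s.
k = m·ω_n² = 2.28 × 18.91² = 2.28 × 357.7 = 815.5 N/m.

816 N/m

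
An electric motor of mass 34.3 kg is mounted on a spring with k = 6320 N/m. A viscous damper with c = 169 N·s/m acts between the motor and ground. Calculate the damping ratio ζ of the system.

0.181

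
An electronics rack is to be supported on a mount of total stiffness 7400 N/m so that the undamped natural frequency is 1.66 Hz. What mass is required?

ω_n = 2πf_n = 2π × 1.66 = 10.43 rad/s.
m = k/ω_n² = 7400/10.43² = 7400/108.8 = 68.02 kg.

68.0 kg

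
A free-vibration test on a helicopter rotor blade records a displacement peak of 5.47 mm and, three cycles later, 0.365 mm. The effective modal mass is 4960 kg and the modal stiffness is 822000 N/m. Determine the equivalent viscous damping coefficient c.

Logarithmic decrement δ = (1/n)·ln(x₀/x_n) = (1/3)·ln(5.47/0.365) = (1/3)·ln(14.99) = 0.9024.
ζ = δ/√(4π² + δ²) = 0.9024/√(39.48 + 0.814) = 0.9024/6.348 = 0.1422.
c = ζ · 2√(km) = 0.1422 × 2√(822000 × 4960) = 0.1422 × 127700 = 18150 N·s/m.

18200 N·s/m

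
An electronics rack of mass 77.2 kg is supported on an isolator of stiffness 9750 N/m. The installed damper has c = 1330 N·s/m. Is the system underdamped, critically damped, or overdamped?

c_c = 2√(k·m) = 1735 N·s/m; ζ = c/c_c = 1330/1735 = 0.766.
Since ζ < 1 the system is underdamped.

underdamped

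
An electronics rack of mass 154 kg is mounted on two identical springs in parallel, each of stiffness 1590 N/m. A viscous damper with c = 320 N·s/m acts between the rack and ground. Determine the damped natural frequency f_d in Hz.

Parallel springs add: k_eq = 2 × 1590 = 3180 N/m.
ω_n = √(k_eq/m) = √(3180/154) = 4.544 rad/s.
Critical damping c_c = 2√(k_eq·m) = 2√(3180 × 154) = 1400 N·s/m, so ζ = c/c_c = 320/1400 = 0.2286.
ω_d = ω_n√(1 − ζ²) = 4.544 × √(1 − 0.0523) = 4.424 rad/s.
f_d = ω_d/(2π) = 0.7041 Hz.

0.704 Hz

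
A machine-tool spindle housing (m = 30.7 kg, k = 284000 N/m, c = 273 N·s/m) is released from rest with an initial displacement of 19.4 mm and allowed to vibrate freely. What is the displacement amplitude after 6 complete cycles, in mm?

3.39 mm

ζ = c/(2√(km)) = 273/(2√(284000 × 30.7)) = 273/5906 = 0.04623.
Logarithmic decrement δ = 2πζ/√(1 − ζ²) = 2π × 0.04623/√(1 − 0.00214) = 0.2908.
After n cycles, x_n/x₀ = e^(−nδ), so x_6 = 19.4 × e^(−6 × 0.2908) = 19.4 × 0.1747 = 3.389 mm.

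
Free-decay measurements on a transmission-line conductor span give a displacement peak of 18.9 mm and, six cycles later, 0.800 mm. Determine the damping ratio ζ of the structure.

0.0836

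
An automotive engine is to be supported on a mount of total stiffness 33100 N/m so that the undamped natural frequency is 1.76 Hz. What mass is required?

ω_n = 2πf_n = 2π × 1.76 = 11.06 rad/s.
m = k/ω_n² = 33100/11.06² = 33100/122.3 = 270.7 kg.

271 kg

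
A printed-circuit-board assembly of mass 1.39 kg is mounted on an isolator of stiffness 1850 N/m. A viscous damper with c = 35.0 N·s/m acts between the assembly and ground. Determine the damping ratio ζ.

0.345

ω_n = √(k/m) = √(1850/1.39) = 36.48 rad/s.
Critical damping c_c = 2√(k·m) = 2√(1850 × 1.39) = 101.4 N·s/m, so ζ = c/c_c = 35.0/101.4 = 0.3451.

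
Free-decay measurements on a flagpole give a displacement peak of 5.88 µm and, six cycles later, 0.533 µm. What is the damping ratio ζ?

0.0636

Logarithmic decrement δ = (1/n)·ln(x₀/x_n) = (1/6)·ln(5.88/0.533) = (1/6)·ln(11.03) = 0.4001.
ζ = δ/√(4π² + δ²) = 0.4001/√(39.48 + 0.160) = 0.4001/6.296 = 0.06355.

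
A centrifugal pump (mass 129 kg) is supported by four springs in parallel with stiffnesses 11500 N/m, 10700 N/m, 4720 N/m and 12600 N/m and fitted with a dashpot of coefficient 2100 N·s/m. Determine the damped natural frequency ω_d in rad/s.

15.5 rad/s

Parallel springs add: k_eq = 11500 + 10700 + 4720 + 12600 = 39520 N/m.
ω_n = √(k_eq/m) = √(39520/129) = 17.50 rad/s.
Critical damping c_c = 2√(k_eq·m) = 2√(39520 × 129) = 4516 N·s/m, so ζ = c/c_c = 2100/4516 = 0.4650.
ω_d = ω_n√(1 − ζ²) = 17.50 × √(1 − 0.216) = 15.50 rad/s.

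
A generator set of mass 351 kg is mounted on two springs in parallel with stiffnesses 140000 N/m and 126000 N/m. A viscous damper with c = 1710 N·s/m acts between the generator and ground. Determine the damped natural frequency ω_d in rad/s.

27.4 rad/s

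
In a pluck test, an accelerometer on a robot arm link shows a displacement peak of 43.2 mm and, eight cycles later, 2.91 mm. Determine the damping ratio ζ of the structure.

0.0536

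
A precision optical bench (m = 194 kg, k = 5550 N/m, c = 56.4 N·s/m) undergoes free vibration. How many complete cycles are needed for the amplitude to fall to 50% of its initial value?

ζ = c/(2√(km)) = 56.4/(2√(5550 × 194)) = 56.4/2075 = 0.02718.
Logarithmic decrement δ = 2πζ/√(1 − ζ²) = 2π × 0.02718/√(1 − 0.000739) = 0.1708.
x_n/x₀ = e^(−nδ) ≤ 0.5; take ln: n ≥ ln(1/0.5)/δ = 0.6931/0.1708 = 4.058.
So 5 complete cycles are required.

5 cycles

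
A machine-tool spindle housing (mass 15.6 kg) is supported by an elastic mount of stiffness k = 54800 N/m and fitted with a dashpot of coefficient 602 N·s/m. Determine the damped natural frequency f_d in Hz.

ω_n = √(k/m) = √(54800/15.6) = 59.27 rad/s.
Critical damping c_c = 2√(k·m) = 2√(54800 × 15.6) = 1849 N·s/m, so ζ = c/c_c = 602/1849 = 0.3255.
ω_d = ω_n√(1 − ζ²) = 59.27 × √(1 − 0.106) = 56.04 rad/s.
f_d = ω_d/(2π) = 8.919 Hz.

8.92 Hz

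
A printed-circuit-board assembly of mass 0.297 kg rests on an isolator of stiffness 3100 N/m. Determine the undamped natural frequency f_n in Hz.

16.3 Hz

ω_n = √(k/m) = √(3100/0.297) = √10440 = 102.2 rad/s.
f_n = ω_n/(2π) = 102.2/6.283 = 16.26 Hz.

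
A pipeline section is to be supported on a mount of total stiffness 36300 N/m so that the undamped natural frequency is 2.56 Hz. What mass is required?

ω_n = 2πf_n = 2π × 2.56 = 16.08 rad/s.
m = k/ω_n² = 36300/16.08² = 36300/258.7 = 140.3 kg.

140 kg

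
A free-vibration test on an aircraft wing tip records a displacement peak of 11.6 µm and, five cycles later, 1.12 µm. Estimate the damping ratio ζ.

0.0742

Logarithmic decrement δ = (1/n)·ln(x₀/x_n) = (1/5)·ln(11.6/1.12) = (1/5)·ln(10.36) = 0.4675.
ζ = δ/√(4π² + δ²) = 0.4675/√(39.48 + 0.219) = 0.4675/6.301 = 0.07421.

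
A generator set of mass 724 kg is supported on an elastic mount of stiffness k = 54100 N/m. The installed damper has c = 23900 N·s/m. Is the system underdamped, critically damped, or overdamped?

c_c = 2√(k·m) = 12520 N·s/m; ζ = c/c_c = 23900/12520 = 1.91.
Since ζ > 1 the system is overdamped.

overdamped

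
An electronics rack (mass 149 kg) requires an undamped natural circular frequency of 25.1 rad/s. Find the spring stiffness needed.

93900 N/m

k = m·ω_n² = 149 × 25.10² = 149 × 630.0 = 93870 N/m.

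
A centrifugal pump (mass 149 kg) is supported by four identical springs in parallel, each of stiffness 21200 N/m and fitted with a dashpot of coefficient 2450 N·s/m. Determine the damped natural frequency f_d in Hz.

Parallel springs add: k_eq = 4 × 21200 = 84800 N/m.
ω_n = √(k_eq/m) = √(84800/149) = 23.86 rad/s.
Critical damping c_c = 2√(k_eq·m) = 2√(84800 × 149) = 7109 N·s/m, so ζ = c/c_c = 2450/7109 = 0.3446.
ω_d = ω_n√(1 − ζ²) = 23.86 × √(1 − 0.119) = 22.39 rad/s.
f_d = ω_d/(2π) = 3.564 Hz.

3.56 Hz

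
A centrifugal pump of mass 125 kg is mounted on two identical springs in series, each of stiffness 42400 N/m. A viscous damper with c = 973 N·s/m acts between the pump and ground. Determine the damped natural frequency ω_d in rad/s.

12.4 rad/s

Series springs: 1/k_eq = 2/42400, so k_eq = 42400/2 = 21200 N/m.
ω_n = √(k_eq/m) = √(21200/125) = 13.02 rad/s.
Critical damping c_c = 2√(k_eq·m) = 2√(21200 × 125) = 3256 N·s/m, so ζ = c/c_c = 973/3256 = 0.2989.
ω_d = ω_n√(1 − ζ²) = 13.02 × √(1 − 0.0893) = 12.43 rad/s.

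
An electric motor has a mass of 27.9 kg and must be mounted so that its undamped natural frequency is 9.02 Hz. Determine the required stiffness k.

ω_n = 2πf_n = 2π × 9.02 = 56.67 rad/s.
k = m·ω_n² = 27.9 × 56.67² = 27.9 × 3212 = 89610 N/m.

89600 N/m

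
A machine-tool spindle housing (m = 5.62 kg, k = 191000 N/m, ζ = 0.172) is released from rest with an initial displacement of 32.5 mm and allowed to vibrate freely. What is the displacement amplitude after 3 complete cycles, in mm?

1.21 mm

Logarithmic decrement δ = 2πζ/√(1 − ζ²) = 2π × 0.1720/√(1 − 0.0296) = 1.097.
After n cycles, x_n/x₀ = e^(−nδ), so x_3 = 32.5 × e^(−3 × 1.097) = 32.5 × 0.03721 = 1.209 mm.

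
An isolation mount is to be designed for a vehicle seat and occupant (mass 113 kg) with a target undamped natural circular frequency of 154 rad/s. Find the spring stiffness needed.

2680000 N/m

k = m·ω_n² = 113 × 154.0² = 113 × 23720 = 2680000 N/m.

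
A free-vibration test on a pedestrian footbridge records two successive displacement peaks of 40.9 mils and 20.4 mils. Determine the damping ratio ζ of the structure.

Logarithmic decrement δ = (1/n)·ln(x₀/x_n) = (1/1)·ln(40.9/20.4) = (1/1)·ln(2.005) = 0.6956.
ζ = δ/√(4π² + δ²) = 0.6956/√(39.48 + 0.484) = 0.6956/6.322 = 0.1100.

0.110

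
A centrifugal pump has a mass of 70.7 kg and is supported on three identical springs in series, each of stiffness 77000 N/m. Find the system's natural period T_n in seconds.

Series springs: 1/k_eq = 3/77000, so k_eq = 77000/3 = 25670 N/m.
ω_n = √(k_eq/m) = √(25670/70.7) = √363.0 = 19.05 rad/s.
T_n = 2π/ω_n = 6.283/19.05 = 0.3298 s.

0.330 s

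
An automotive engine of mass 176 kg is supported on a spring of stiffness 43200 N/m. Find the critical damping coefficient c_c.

c_c = 2√(k·m) = 2√(43200 × 176) = 2 × 2757 = 5515 N·s/m.

5510 N·s/m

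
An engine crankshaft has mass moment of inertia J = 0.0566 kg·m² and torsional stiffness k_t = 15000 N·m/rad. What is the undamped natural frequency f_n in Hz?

81.9 Hz

ω_n = √(k_t/J) = √(15000/0.0566) = √265000 = 514.8 rad/s.
f_n = ω_n/(2π) = 514.8/6.283 = 81.93 Hz.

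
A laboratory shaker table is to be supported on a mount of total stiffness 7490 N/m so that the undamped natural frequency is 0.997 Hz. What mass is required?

ω_n = 2πf_n = 2π × 0.997 = 6.264 rad/s.
m = k/ω_n² = 7490/6.264² = 7490/39.24 = 190.9 kg.

191 kg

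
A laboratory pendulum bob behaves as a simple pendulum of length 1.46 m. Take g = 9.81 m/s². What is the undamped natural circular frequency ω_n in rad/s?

For a simple pendulum ω_n = √(g/L) = √(9.81/1.46) = √6.719 = 2.592 rad/s.

2.59 rad/s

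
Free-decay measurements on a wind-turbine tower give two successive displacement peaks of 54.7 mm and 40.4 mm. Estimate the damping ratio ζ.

0.0482

Logarithmic decrement δ = (1/n)·ln(x₀/x_n) = (1/1)·ln(54.7/40.4) = (1/1)·ln(1.354) = 0.3030.
ζ = δ/√(4π² + δ²) = 0.3030/√(39.48 + 0.0918) = 0.3030/6.290 = 0.04817.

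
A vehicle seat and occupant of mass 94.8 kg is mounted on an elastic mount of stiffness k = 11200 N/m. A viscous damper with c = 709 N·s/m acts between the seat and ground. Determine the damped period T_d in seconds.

0.616 s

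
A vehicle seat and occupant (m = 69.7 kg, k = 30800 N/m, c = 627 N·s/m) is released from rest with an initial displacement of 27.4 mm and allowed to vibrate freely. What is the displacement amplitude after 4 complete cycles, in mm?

0.111 mm

ζ = c/(2√(km)) = 627/(2√(30800 × 69.7)) = 627/2930 = 0.2140.
Logarithmic decrement δ = 2πζ/√(1 − ζ²) = 2π × 0.2140/√(1 − 0.0458) = 1.376.
After n cycles, x_n/x₀ = e^(−nδ), so x_4 = 27.4 × e^(−4 × 1.376) = 27.4 × 0.004066 = 0.1114 mm.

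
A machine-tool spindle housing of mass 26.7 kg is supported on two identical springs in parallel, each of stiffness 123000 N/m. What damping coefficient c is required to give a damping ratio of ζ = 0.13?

666 N·s/m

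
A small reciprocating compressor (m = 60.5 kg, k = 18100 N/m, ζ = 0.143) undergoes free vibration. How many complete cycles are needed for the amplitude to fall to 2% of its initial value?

5 cycles

Logarithmic decrement δ = 2πζ/√(1 − ζ²) = 2π × 0.1430/√(1 − 0.0204) = 0.9078.
x_n/x₀ = e^(−nδ) ≤ 0.02; take ln: n ≥ ln(1/0.02)/δ = 3.912/0.9078 = 4.309.
So 5 complete cycles are required.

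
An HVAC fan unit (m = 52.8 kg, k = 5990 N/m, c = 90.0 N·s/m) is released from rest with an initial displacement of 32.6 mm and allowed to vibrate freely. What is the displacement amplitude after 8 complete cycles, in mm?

ζ = c/(2√(km)) = 90.0/(2√(5990 × 52.8)) = 90.0/1125 = 0.08002.
Logarithmic decrement δ = 2πζ/√(1 − ζ²) = 2π × 0.08002/√(1 − 0.00640) = 0.5044.
After n cycles, x_n/x₀ = e^(−nδ), so x_8 = 32.6 × e^(−8 × 0.5044) = 32.6 × 0.01769 = 0.5765 mm.

0.577 mm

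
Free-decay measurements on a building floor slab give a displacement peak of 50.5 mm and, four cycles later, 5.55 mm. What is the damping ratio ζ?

0.0875

Logarithmic decrement δ = (1/n)·ln(x₀/x_n) = (1/4)·ln(50.5/5.55) = (1/4)·ln(9.099) = 0.5520.
ζ = δ/√(4π² + δ²) = 0.5520/√(39.48 + 0.305) = 0.5520/6.307 = 0.08752.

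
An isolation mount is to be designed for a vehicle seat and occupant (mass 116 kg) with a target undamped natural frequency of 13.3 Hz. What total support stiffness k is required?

810000 N/m

ω_n = 2πf_n = 2π × 13.3 = 83.57 rad/s.
k = m·ω_n² = 116 × 83.57² = 116 × 6983 = 810100 N/m.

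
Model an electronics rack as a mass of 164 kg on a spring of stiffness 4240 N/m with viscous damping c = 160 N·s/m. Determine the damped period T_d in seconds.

ω_n = √(k/m) = √(4240/164) = 5.085 rad/s.
Critical damping c_c = 2√(k·m) = 2√(4240 × 164) = 1668 N·s/m, so ζ = c/c_c = 160/1668 = 0.09594.
ω_d = ω_n√(1 − ζ²) = 5.085 × √(1 − 0.00920) = 5.061 rad/s.
T_d = 2π/ω_d = 1.241 s.

1.24 s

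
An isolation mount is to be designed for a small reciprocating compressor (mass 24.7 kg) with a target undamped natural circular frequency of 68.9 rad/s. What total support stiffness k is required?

k = m·ω_n² = 24.7 × 68.90² = 24.7 × 4747 = 117300 N/m.

117000 N/m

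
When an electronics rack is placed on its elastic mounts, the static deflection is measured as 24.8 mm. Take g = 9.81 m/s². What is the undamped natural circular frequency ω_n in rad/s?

ω_n = √(g/δ_st) = √(9.81/0.0248) = √395.6 = 19.89 rad/s.

19.9 rad/s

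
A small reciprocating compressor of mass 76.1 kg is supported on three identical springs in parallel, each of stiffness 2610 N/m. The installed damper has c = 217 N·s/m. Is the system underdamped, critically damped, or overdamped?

Parallel springs add: k_eq = 3 × 2610 = 7830 N/m.
c_c = 2√(k_eq·m) = 1544 N·s/m; ζ = c/c_c = 217/1544 = 0.141.
Since ζ < 1 the system is underdamped.

underdamped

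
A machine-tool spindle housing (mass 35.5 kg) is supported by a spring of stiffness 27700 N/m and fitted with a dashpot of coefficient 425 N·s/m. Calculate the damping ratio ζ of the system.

0.214

ω_n = √(k/m) = √(27700/35.5) = 27.93 rad/s.
Critical damping c_c = 2√(k·m) = 2√(27700 × 35.5) = 1983 N·s/m, so ζ = c/c_c = 425/1983 = 0.2143.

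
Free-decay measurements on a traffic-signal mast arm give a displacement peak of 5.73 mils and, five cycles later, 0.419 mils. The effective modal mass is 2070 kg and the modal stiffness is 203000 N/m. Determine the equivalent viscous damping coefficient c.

3400 N·s/m

Logarithmic decrement δ = (1/n)·ln(x₀/x_n) = (1/5)·ln(5.73/0.419) = (1/5)·ln(13.68) = 0.5231.
ζ = δ/√(4π² + δ²) = 0.5231/√(39.48 + 0.274) = 0.5231/6.305 = 0.08297.
c = ζ · 2√(km) = 0.08297 × 2√(203000 × 2070) = 0.08297 × 41000 = 3402 N·s/m.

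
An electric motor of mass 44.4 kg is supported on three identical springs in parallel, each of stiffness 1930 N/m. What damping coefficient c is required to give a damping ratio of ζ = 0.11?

112 N·s/m

Parallel springs add: k_eq = 3 × 1930 = 5790 N/m.
c_c = 2√(k_eq·m) = 2√(5790 × 44.4) = 1014 N·s/m.
c = ζ·c_c = 0.11 × 1014 = 111.5 N·s/m.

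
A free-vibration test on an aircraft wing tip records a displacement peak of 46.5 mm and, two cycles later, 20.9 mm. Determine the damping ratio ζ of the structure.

Logarithmic decrement δ = (1/n)·ln(x₀/x_n) = (1/2)·ln(46.5/20.9) = (1/2)·ln(2.225) = 0.3999.
ζ = δ/√(4π² + δ²) = 0.3999/√(39.48 + 0.160) = 0.3999/6.296 = 0.06351.

0.0635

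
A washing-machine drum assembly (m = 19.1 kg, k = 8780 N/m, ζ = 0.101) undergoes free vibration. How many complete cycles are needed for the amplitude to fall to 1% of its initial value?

8 cycles

Logarithmic decrement δ = 2πζ/√(1 − ζ²) = 2π × 0.1010/√(1 − 0.0102) = 0.6379.
x_n/x₀ = e^(−nδ) ≤ 0.01; take ln: n ≥ ln(1/0.01)/δ = 4.605/0.6379 = 7.220.
So 8 complete cycles are required.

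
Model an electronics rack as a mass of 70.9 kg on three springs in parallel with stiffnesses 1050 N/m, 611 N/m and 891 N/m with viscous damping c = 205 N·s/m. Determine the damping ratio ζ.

0.241

Parallel springs add: k_eq = 1050 + 611 + 891 = 2552 N/m.
ω_n = √(k_eq/m) = √(2552/70.9) = 6.000 rad/s.
Critical damping c_c = 2√(k_eq·m) = 2√(2552 × 70.9) = 850.7 N·s/m, so ζ = c/c_c = 205/850.7 = 0.2410.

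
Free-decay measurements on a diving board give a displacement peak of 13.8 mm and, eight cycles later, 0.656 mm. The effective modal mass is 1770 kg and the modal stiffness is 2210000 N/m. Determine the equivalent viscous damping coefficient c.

7570 N·s/m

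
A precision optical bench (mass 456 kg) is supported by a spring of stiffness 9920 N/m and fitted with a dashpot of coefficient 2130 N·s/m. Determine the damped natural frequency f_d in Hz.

0.643 Hz

ω_n = √(k/m) = √(9920/456) = 4.664 rad/s.
Critical damping c_c = 2√(k·m) = 2√(9920 × 456) = 4254 N·s/m, so ζ = c/c_c = 2130/4254 = 0.5007.
ω_d = ω_n√(1 − ζ²) = 4.664 × √(1 − 0.251) = 4.037 rad/s.
f_d = ω_d/(2π) = 0.6426 Hz.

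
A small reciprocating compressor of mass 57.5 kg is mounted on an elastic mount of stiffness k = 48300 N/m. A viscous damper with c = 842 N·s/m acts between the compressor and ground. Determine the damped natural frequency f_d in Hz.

4.46 Hz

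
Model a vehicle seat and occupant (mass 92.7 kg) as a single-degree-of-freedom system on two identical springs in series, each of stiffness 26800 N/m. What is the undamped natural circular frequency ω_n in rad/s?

12.0 rad/s

Series springs: 1/k_eq = 2/26800, so k_eq = 26800/2 = 13400 N/m.
ω_n = √(k_eq/m) = √(13400/92.7) = √144.6 = 12.02 rad/s.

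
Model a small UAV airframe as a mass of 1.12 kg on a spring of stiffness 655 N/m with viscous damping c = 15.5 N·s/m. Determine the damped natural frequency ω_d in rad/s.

ω_n = √(k/m) = √(655.0/1.12) = 24.18 rad/s.
Critical damping c_c = 2√(k·m) = 2√(655.0 × 1.12) = 54.17 N·s/m, so ζ = c/c_c = 15.5/54.17 = 0.2861.
ω_d = ω_n√(1 − ζ²) = 24.18 × √(1 − 0.0819) = 23.17 rad/s.

23.2 rad/s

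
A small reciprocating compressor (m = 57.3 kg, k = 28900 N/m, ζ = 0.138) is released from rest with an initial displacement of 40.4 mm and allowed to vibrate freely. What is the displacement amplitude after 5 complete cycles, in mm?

0.507 mm

Logarithmic decrement δ = 2πζ/√(1 − ζ²) = 2π × 0.1380/√(1 − 0.0190) = 0.8755.
After n cycles, x_n/x₀ = e^(−nδ), so x_5 = 40.4 × e^(−5 × 0.8755) = 40.4 × 0.01256 = 0.5074 mm.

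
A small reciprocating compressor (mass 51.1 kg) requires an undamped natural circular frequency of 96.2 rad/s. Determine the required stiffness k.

k = m·ω_n² = 51.1 × 96.20² = 51.1 × 9254 = 472900 N/m.

473000 N/m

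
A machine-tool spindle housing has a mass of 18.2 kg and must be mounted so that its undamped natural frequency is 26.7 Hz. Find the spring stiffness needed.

512000 N/m

ω_n = 2πf_n = 2π × 26.7 = 167.8 rad/s.
k = m·ω_n² = 18.2 × 167.8² = 18.2 × 28140 = 512200 N/m.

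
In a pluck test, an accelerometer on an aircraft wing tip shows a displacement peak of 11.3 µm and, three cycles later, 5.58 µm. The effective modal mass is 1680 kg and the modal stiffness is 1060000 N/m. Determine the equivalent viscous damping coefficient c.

Logarithmic decrement δ = (1/n)·ln(x₀/x_n) = (1/3)·ln(11.3/5.58) = (1/3)·ln(2.025) = 0.2352.
ζ = δ/√(4π² + δ²) = 0.2352/√(39.48 + 0.0553) = 0.2352/6.288 = 0.03741.
c = ζ · 2√(km) = 0.03741 × 2√(1060000 × 1680) = 0.03741 × 84400 = 3157 N·s/m.

3160 N·s/m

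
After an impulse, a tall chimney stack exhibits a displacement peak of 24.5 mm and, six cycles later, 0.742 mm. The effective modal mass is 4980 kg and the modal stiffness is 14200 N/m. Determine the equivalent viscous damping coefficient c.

1550 N·s/m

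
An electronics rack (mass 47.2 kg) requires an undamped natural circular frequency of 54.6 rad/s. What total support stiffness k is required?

k = m·ω_n² = 47.2 × 54.60² = 47.2 × 2981 = 140700 N/m.

141000 N/m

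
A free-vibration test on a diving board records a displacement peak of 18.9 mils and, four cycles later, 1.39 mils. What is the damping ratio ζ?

0.103

Logarithmic decrement δ = (1/n)·ln(x₀/x_n) = (1/4)·ln(18.9/1.39) = (1/4)·ln(13.60) = 0.6525.
ζ = δ/√(4π² + δ²) = 0.6525/√(39.48 + 0.426) = 0.6525/6.317 = 0.1033.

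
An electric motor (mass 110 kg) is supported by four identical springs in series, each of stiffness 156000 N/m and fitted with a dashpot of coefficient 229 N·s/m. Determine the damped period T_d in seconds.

0.334 s

Series springs: 1/k_eq = 4/156000, so k_eq = 156000/4 = 39000 N/m.
ω_n = √(k_eq/m) = √(39000/110) = 18.83 rad/s.
Critical damping c_c = 2√(k_eq·m) = 2√(39000 × 110) = 4142 N·s/m, so ζ = c/c_c = 229/4142 = 0.05528.
ω_d = ω_n√(1 − ζ²) = 18.83 × √(1 − 0.00306) = 18.80 rad/s.
T_d = 2π/ω_d = 0.3342 s.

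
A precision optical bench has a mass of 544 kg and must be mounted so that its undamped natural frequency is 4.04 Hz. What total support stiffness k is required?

351000 N/m

ω_n = 2πf_n = 2π × 4.04 = 25.38 rad/s.
k = m·ω_n² = 544 × 25.38² = 544 × 644.4 = 350500 N/m.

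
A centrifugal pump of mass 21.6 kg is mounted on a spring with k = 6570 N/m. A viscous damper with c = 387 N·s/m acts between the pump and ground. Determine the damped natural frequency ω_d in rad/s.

15.0 rad/s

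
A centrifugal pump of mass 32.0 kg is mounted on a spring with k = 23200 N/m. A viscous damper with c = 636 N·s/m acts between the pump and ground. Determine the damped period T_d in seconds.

0.251 s

ω_n = √(k/m) = √(23200/32.0) = 26.93 rad/s.
Critical damping c_c = 2√(k·m) = 2√(23200 × 32.0) = 1723 N·s/m, so ζ = c/c_c = 636/1723 = 0.3691.
ω_d = ω_n√(1 − ζ²) = 26.93 × √(1 − 0.136) = 25.02 rad/s.
T_d = 2π/ω_d = 0.2511 s.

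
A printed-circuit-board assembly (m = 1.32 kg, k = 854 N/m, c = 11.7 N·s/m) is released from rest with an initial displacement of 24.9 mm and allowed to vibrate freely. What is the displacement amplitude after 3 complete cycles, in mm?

ζ = c/(2√(km)) = 11.7/(2√(854 × 1.32)) = 11.7/67.15 = 0.1742.
Logarithmic decrement δ = 2πζ/√(1 − ζ²) = 2π × 0.1742/√(1 − 0.0304) = 1.112.
After n cycles, x_n/x₀ = e^(−nδ), so x_3 = 24.9 × e^(−3 × 1.112) = 24.9 × 0.03560 = 0.8865 mm.

0.887 mm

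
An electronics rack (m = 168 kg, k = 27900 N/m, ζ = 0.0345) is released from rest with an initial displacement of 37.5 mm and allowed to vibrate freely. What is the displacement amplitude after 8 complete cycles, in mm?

6.61 mm

Logarithmic decrement δ = 2πζ/√(1 − ζ²) = 2π × 0.03450/√(1 − 0.00119) = 0.2169.
After n cycles, x_n/x₀ = e^(−nδ), so x_8 = 37.5 × e^(−8 × 0.2169) = 37.5 × 0.1764 = 6.614 mm.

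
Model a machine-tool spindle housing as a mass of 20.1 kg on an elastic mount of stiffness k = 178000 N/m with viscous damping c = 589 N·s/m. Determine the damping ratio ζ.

0.156

ω_n = √(k/m) = √(178000/20.1) = 94.10 rad/s.
Critical damping c_c = 2√(k·m) = 2√(178000 × 20.1) = 3783 N·s/m, so ζ = c/c_c = 589/3783 = 0.1557.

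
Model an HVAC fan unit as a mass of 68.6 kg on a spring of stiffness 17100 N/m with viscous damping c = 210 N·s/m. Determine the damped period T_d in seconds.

ω_n = √(k/m) = √(17100/68.6) = 15.79 rad/s.
Critical damping c_c = 2√(k·m) = 2√(17100 × 68.6) = 2166 N·s/m, so ζ = c/c_c = 210/2166 = 0.09695.
ω_d = ω_n√(1 − ζ²) = 15.79 × √(1 − 0.00940) = 15.71 rad/s.
T_d = 2π/ω_d = 0.3998 s.

0.400 s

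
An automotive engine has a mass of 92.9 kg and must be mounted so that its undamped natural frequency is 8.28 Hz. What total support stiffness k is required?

ω_n = 2πf_n = 2π × 8.28 = 52.02 rad/s.
k = m·ω_n² = 92.9 × 52.02² = 92.9 × 2707 = 251400 N/m.

251000 N/m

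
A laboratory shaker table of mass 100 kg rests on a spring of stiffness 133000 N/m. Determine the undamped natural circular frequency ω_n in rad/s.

ω_n = √(k/m) = √(133000/100) = √1330 = 36.47 rad/s.

36.5 rad/s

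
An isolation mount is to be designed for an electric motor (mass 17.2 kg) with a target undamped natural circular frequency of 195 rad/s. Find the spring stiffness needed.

654000 N/m

k = m·ω_n² = 17.2 × 195.0² = 17.2 × 38020 = 654000 N/m.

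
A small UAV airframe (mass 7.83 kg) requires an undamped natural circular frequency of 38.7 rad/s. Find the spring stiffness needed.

11700 N/m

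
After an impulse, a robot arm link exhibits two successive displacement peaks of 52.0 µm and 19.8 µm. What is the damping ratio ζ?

Logarithmic decrement δ = (1/n)·ln(x₀/x_n) = (1/1)·ln(52.0/19.8) = (1/1)·ln(2.626) = 0.9656.
ζ = δ/√(4π² + δ²) = 0.9656/√(39.48 + 0.932) = 0.9656/6.357 = 0.1519.

0.152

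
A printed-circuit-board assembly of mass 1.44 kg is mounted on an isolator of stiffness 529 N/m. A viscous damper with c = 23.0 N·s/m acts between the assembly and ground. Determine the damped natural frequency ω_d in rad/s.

ω_n = √(k/m) = √(529.0/1.44) = 19.17 rad/s.
Critical damping c_c = 2√(k·m) = 2√(529.0 × 1.44) = 55.20 N·s/m, so ζ = c/c_c = 23.0/55.20 = 0.4167.
ω_d = ω_n√(1 − ζ²) = 19.17 × √(1 − 0.174) = 17.42 rad/s.

17.4 rad/s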